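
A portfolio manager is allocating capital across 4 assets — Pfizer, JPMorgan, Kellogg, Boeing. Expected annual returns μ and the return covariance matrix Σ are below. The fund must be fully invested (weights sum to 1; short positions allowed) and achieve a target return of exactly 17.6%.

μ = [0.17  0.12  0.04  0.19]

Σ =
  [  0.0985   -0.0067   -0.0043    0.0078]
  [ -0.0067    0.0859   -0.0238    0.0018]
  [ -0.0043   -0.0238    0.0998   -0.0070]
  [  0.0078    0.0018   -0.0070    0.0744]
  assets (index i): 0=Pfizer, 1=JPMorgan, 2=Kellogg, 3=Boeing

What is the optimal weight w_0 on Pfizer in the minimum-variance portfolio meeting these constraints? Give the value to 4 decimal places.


x=Σ⁻¹μ = [1.7005  1.7745  1.0679  2.4330]
y=Σ⁻¹𝟙 = [10.8855  16.4642  15.3515  13.3457]
a=μᵀx=1.007024  b=𝟙ᵀx=6.975981  c=𝟙ᵀy=56.046870  D=ac−b²=7.776248
λ₁=(c·0.176−b)/D = (56.046870·0.176−6.975981)/7.776248 = 0.371422
λ₂=(a−b·0.176)/D = (1.007024−6.975981·0.176)/7.776248 = -0.028388
w* = 0.371422·x + -0.028388·y:
  w_0 = 0.371422·1.7005 + -0.028388·10.8855 = 0.3226  (Pfizer)
  w_1 = 0.371422·1.7745 + -0.028388·16.4642 = 0.1917  (JPMorgan)
  w_2 = 0.371422·1.0679 + -0.028388·15.3515 = -0.0391  (Kellogg)
  w_3 = 0.371422·2.4330 + -0.028388·13.3457 = 0.5248  (Boeing)
Σw_i=1.0000  μᵀw=0.1760
σ²=wᵀΣw=λ₁·μ_p+λ₂ = 0.371422·0.176 + -0.028388 = 0.036983 ≈ 0.0370

0.3226


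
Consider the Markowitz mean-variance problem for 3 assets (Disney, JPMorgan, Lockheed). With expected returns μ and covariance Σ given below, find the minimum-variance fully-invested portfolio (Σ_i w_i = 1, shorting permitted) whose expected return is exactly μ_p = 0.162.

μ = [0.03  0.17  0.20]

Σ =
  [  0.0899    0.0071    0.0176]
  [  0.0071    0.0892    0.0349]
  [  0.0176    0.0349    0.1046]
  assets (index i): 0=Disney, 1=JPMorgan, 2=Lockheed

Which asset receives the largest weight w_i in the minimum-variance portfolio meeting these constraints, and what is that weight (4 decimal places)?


x=Σ⁻¹μ = [-0.0608  1.3325  1.4777]
y=Σ⁻¹𝟙 = [9.4478  8.4423  5.1538]
a=μᵀx=0.520240  b=𝟙ᵀx=2.749378  c=𝟙ᵀy=23.043831  D=ac−b²=4.429247
λ₁=(c·0.162−b)/D = (23.043831·0.162−2.749378)/4.429247 = 0.222097
λ₂=(a−b·0.162)/D = (0.520240−2.749378·0.162)/4.429247 = 0.016897
w* = 0.222097·x + 0.016897·y:
  w_0 = 0.222097·-0.0608 + 0.016897·9.4478 = 0.1461  (Disney)
  w_1 = 0.222097·1.3325 + 0.016897·8.4423 = 0.4386  (JPMorgan)
  w_2 = 0.222097·1.4777 + 0.016897·5.1538 = 0.4153  (Lockheed)
Σw_i=1.0000  μᵀw=0.1620
σ²=wᵀΣw=λ₁·μ_p+λ₂ = 0.222097·0.162 + 0.016897 = 0.052877 ≈ 0.0529

JPMorgan (0.4386)


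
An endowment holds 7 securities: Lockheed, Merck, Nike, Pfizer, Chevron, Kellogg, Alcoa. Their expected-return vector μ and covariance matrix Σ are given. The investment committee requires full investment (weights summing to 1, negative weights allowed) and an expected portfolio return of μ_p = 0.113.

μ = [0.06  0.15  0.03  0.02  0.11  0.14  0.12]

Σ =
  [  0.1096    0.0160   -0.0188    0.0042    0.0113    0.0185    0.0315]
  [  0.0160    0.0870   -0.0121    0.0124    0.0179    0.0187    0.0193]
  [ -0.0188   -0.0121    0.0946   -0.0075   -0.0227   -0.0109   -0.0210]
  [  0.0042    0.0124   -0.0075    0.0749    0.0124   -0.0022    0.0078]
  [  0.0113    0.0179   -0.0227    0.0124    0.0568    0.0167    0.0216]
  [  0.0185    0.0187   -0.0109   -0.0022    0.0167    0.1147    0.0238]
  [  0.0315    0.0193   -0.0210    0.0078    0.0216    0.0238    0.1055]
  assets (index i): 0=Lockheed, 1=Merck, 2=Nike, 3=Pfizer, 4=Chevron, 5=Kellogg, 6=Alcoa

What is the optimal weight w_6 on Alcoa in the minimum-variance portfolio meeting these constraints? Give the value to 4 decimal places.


0.1241

g=Σ⁻¹μ = [0.0903  1.2640  1.0760  -0.1345  1.5228  0.7487  0.6227]
h=Σ⁻¹𝟙 = [7.2189  5.7397  19.1755  10.8803  16.2837  5.2911  4.7582]
a=μᵀg=0.571649  b=𝟙ᵀg=5.189901  c=𝟙ᵀh=69.347392  D=ac−b²=12.707327
λ₁=(c·0.113−b)/D = (69.347392·0.113−5.189901)/12.707327 = 0.208254
λ₂=(a−b·0.113)/D = (0.571649−5.189901·0.113)/12.707327 = -0.001165
w* = 0.208254·g + -0.001165·h:
  w_0 = 0.208254·0.0903 + -0.001165·7.2189 = 0.0104  (Lockheed)
  w_1 = 0.208254·1.2640 + -0.001165·5.7397 = 0.2565  (Merck)
  w_2 = 0.208254·1.0760 + -0.001165·19.1755 = 0.2017  (Nike)
  w_3 = 0.208254·-0.1345 + -0.001165·10.8803 = -0.0407  (Pfizer)
  w_4 = 0.208254·1.5228 + -0.001165·16.2837 = 0.2981  (Chevron)
  w_5 = 0.208254·0.7487 + -0.001165·5.2911 = 0.1498  (Kellogg)
  w_6 = 0.208254·0.6227 + -0.001165·4.7582 = 0.1241  (Alcoa)
Σw_i=1.0000  μᵀw=0.1130
σ²=wᵀΣw=λ₁·μ_p+λ₂ = 0.208254·0.113 + -0.001165 = 0.022367 ≈ 0.0224


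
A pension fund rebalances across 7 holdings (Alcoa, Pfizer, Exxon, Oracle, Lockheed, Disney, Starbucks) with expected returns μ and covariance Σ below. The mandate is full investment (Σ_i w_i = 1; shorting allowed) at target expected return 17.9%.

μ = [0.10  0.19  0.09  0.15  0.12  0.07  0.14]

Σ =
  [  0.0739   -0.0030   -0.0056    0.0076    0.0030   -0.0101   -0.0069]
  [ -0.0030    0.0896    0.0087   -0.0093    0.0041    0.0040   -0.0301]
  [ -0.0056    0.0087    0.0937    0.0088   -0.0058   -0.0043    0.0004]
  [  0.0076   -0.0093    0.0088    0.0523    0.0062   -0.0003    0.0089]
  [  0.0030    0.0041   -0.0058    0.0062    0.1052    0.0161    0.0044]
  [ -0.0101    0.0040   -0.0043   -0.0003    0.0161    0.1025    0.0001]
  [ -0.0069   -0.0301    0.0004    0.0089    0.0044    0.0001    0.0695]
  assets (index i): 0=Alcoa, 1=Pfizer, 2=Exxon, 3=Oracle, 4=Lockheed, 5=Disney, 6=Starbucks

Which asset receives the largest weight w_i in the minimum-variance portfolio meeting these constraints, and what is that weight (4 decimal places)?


x=Σ⁻¹μ = [1.6477  3.4353  0.5567  2.5160  0.6057  0.6436  3.3011]
y=Σ⁻¹𝟙 = [16.7851  18.9899  9.2973  14.1501  5.4794  10.2182  22.0522]
a=μᵀx=1.824861  b=𝟙ᵀx=12.705992  c=𝟙ᵀy=96.972374  D=ac−b²=15.518879
λ₁=(c·0.179−b)/D = (96.972374·0.179−12.705992)/15.518879 = 0.299768
λ₂=(a−b·0.179)/D = (1.824861−12.705992·0.179)/15.518879 = -0.028965
w* = 0.299768·x + -0.028965·y:
  w_0 = 0.299768·1.6477 + -0.028965·16.7851 = 0.0077  (Alcoa)
  w_1 = 0.299768·3.4353 + -0.028965·18.9899 = 0.4797  (Pfizer)
  w_2 = 0.299768·0.5567 + -0.028965·9.2973 = -0.1024  (Exxon)
  w_3 = 0.299768·2.5160 + -0.028965·14.1501 = 0.3443  (Oracle)
  w_4 = 0.299768·0.6057 + -0.028965·5.4794 = 0.0228  (Lockheed)
  w_5 = 0.299768·0.6436 + -0.028965·10.2182 = -0.1030  (Disney)
  w_6 = 0.299768·3.3011 + -0.028965·22.0522 = 0.3508  (Starbucks)
Σw_i=1.0000  μᵀw=0.1790
σ²=wᵀΣw=λ₁·μ_p+λ₂ = 0.299768·0.179 + -0.028965 = 0.024693 ≈ 0.0247

Pfizer (0.4797)


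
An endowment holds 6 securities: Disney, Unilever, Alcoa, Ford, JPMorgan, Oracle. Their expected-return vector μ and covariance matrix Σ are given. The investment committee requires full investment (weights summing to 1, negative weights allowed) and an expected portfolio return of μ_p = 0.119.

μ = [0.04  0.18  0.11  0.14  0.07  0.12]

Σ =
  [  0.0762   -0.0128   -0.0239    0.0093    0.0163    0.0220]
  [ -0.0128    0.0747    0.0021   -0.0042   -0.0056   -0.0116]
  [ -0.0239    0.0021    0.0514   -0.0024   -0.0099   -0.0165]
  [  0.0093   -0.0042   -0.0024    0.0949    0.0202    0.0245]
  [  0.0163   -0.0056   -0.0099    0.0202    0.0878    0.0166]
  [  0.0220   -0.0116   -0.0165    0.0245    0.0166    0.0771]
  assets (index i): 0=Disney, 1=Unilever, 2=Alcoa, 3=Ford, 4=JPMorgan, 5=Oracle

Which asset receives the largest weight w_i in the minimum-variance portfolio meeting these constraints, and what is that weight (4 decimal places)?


Alcoa (0.3156)

x=Σ⁻¹μ = [1.2896  2.9300  3.3904  0.9488  0.5426  1.9365]
y=Σ⁻¹𝟙 = [20.6997  19.0582  34.7191  4.7277  8.9555  13.9307]
a=μᵀx=1.355142  b=𝟙ᵀx=11.038017  c=𝟙ᵀy=102.090896  D=ac−b²=16.509857
λ₁=(c·0.119−b)/D = (102.090896·0.119−11.038017)/16.509857 = 0.067281
λ₂=(a−b·0.119)/D = (1.355142−11.038017·0.119)/16.509857 = 0.002521
w* = 0.067281·x + 0.002521·y:
  w_0 = 0.067281·1.2896 + 0.002521·20.6997 = 0.1389  (Disney)
  w_1 = 0.067281·2.9300 + 0.002521·19.0582 = 0.2452  (Unilever)
  w_2 = 0.067281·3.3904 + 0.002521·34.7191 = 0.3156  (Alcoa)
  w_3 = 0.067281·0.9488 + 0.002521·4.7277 = 0.0758  (Ford)
  w_4 = 0.067281·0.5426 + 0.002521·8.9555 = 0.0591  (JPMorgan)
  w_5 = 0.067281·1.9365 + 0.002521·13.9307 = 0.1654  (Oracle)
Σw_i=1.0000  μᵀw=0.1190
σ²=wᵀΣw=λ₁·μ_p+λ₂ = 0.067281·0.119 + 0.002521 = 0.010527 ≈ 0.0105


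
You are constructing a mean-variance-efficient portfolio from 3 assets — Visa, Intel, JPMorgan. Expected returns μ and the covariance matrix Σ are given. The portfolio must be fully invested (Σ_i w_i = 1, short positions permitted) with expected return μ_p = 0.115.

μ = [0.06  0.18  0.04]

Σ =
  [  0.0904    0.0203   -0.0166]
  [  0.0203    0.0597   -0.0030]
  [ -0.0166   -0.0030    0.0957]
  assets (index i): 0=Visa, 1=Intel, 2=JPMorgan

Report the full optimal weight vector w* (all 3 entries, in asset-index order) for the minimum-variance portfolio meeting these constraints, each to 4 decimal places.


p=Σ⁻¹μ = [0.0839  3.0130  0.5270]
q=Σ⁻¹𝟙 = [10.2674  13.8956  12.6659]
a=μᵀp=0.568458  b=𝟙ᵀp=3.623894  c=𝟙ᵀq=36.828921  D=ac−b²=7.803089
λ₁=(c·0.115−b)/D = (36.828921·0.115−3.623894)/7.803089 = 0.078358
λ₂=(a−b·0.115)/D = (0.568458−3.623894·0.115)/7.803089 = 0.019442
w* = 0.078358·p + 0.019442·q:
  w_0 = 0.078358·0.0839 + 0.019442·10.2674 = 0.2062  (Visa)
  w_1 = 0.078358·3.0130 + 0.019442·13.8956 = 0.5063  (Intel)
  w_2 = 0.078358·0.5270 + 0.019442·12.6659 = 0.2875  (JPMorgan)
Σw_i=1.0000  μᵀw=0.1150
σ²=wᵀΣw=λ₁·μ_p+λ₂ = 0.078358·0.115 + 0.019442 = 0.028453 ≈ 0.0285

0.2062  0.5063  0.2875


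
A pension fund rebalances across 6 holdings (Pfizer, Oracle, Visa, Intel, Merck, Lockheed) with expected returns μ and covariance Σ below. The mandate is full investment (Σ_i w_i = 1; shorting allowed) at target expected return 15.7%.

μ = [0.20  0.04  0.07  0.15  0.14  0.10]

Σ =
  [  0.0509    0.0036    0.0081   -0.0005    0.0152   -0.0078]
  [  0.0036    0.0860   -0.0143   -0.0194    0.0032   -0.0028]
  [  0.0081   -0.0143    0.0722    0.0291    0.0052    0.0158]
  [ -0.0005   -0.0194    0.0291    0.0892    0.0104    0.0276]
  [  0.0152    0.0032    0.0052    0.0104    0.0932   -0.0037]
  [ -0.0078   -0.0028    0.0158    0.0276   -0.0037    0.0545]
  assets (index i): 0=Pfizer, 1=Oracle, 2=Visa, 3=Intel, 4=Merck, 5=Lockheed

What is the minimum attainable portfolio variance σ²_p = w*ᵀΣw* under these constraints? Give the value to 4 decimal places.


0.0190

p=Σ⁻¹μ = [4.0268  0.5513  -0.3607  1.2408  0.7863  1.9691]
q=Σ⁻¹𝟙 = [17.9612  13.7863  8.0999  5.6329  6.9173  16.8963]
a=μᵀp=1.295279  b=𝟙ᵀp=8.213659  c=𝟙ᵀq=69.293768  D=ac−b²=22.290574
λ₁=(c·0.157−b)/D = (69.293768·0.157−8.213659)/22.290574 = 0.119578
λ₂=(a−b·0.157)/D = (1.295279−8.213659·0.157)/22.290574 = 0.000257
w* = 0.119578·p + 0.000257·q:
  w_0 = 0.119578·4.0268 + 0.000257·17.9612 = 0.4861  (Pfizer)
  w_1 = 0.119578·0.5513 + 0.000257·13.7863 = 0.0695  (Oracle)
  w_2 = 0.119578·-0.3607 + 0.000257·8.0999 = -0.0410  (Visa)
  w_3 = 0.119578·1.2408 + 0.000257·5.6329 = 0.1498  (Intel)
  w_4 = 0.119578·0.7863 + 0.000257·6.9173 = 0.0958  (Merck)
  w_5 = 0.119578·1.9691 + 0.000257·16.8963 = 0.2398  (Lockheed)
Σw_i=1.0000  μᵀw=0.1570
σ²=wᵀΣw=λ₁·μ_p+λ₂ = 0.119578·0.157 + 0.000257 = 0.019031 ≈ 0.0190


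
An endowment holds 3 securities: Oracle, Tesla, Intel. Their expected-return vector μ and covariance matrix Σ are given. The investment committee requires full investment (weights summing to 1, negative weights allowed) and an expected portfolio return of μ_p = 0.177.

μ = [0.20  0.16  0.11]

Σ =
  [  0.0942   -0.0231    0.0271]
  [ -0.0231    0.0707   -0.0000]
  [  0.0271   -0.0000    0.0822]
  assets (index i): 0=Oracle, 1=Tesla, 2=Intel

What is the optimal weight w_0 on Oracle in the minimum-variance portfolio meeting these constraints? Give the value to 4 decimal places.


p=Σ⁻¹μ = [2.7794  3.1712  0.4219]
q=Σ⁻¹𝟙 = [12.8291  18.3359  7.9359]
a=μᵀp=1.109686  b=𝟙ᵀp=6.372513  c=𝟙ᵀq=39.100916  D=ac−b²=2.780821
λ₁=(c·0.177−b)/D = (39.100916·0.177−6.372513)/2.780821 = 0.197190
λ₂=(a−b·0.177)/D = (1.109686−6.372513·0.177)/2.780821 = -0.006562
w* = 0.197190·p + -0.006562·q:
  w_0 = 0.197190·2.7794 + -0.006562·12.8291 = 0.4639  (Oracle)
  w_1 = 0.197190·3.1712 + -0.006562·18.3359 = 0.5050  (Tesla)
  w_2 = 0.197190·0.4219 + -0.006562·7.9359 = 0.0311  (Intel)
Σw_i=1.0000  μᵀw=0.1770
σ²=wᵀΣw=λ₁·μ_p+λ₂ = 0.197190·0.177 + -0.006562 = 0.028340 ≈ 0.0283

0.4639


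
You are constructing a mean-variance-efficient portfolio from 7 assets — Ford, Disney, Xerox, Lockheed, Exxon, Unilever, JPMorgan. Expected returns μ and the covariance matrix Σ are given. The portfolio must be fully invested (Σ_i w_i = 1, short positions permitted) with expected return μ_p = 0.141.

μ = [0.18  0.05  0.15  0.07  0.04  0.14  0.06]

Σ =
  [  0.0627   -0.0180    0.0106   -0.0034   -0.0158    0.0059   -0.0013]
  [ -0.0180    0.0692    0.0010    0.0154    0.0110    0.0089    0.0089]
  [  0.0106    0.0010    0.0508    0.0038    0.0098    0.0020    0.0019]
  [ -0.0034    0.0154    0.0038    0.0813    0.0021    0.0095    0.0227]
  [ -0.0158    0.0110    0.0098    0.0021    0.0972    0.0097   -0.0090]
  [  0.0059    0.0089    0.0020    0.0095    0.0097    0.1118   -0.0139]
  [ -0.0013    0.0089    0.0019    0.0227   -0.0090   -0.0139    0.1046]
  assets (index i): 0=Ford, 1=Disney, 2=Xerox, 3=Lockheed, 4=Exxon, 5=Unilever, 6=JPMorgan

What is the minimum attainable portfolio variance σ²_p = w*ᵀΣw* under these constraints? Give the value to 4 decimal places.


u=Σ⁻¹μ = [2.8823  1.0787  2.1472  0.3933  0.4884  0.9702  0.5642]
v=Σ⁻¹𝟙 = [20.8404  14.6421  11.9046  6.4222  10.8810  6.0586  8.7048]
a=μᵀu=1.111577  b=𝟙ᵀu=8.524371  c=𝟙ᵀv=79.453856  D=ac−b²=15.654158
λ₁=(c·0.141−b)/D = (79.453856·0.141−8.524371)/15.654158 = 0.171113
λ₂=(a−b·0.141)/D = (1.111577−8.524371·0.141)/15.654158 = -0.005772
w* = 0.171113·u + -0.005772·v:
  w_0 = 0.171113·2.8823 + -0.005772·20.8404 = 0.3729  (Ford)
  w_1 = 0.171113·1.0787 + -0.005772·14.6421 = 0.1001  (Disney)
  w_2 = 0.171113·2.1472 + -0.005772·11.9046 = 0.2987  (Xerox)
  w_3 = 0.171113·0.3933 + -0.005772·6.4222 = 0.0302  (Lockheed)
  w_4 = 0.171113·0.4884 + -0.005772·10.8810 = 0.0208  (Exxon)
  w_5 = 0.171113·0.9702 + -0.005772·6.0586 = 0.1310  (Unilever)
  w_6 = 0.171113·0.5642 + -0.005772·8.7048 = 0.0463  (JPMorgan)
Σw_i=1.0000  μᵀw=0.1410
σ²=wᵀΣw=λ₁·μ_p+λ₂ = 0.171113·0.141 + -0.005772 = 0.018355 ≈ 0.0184

0.0184


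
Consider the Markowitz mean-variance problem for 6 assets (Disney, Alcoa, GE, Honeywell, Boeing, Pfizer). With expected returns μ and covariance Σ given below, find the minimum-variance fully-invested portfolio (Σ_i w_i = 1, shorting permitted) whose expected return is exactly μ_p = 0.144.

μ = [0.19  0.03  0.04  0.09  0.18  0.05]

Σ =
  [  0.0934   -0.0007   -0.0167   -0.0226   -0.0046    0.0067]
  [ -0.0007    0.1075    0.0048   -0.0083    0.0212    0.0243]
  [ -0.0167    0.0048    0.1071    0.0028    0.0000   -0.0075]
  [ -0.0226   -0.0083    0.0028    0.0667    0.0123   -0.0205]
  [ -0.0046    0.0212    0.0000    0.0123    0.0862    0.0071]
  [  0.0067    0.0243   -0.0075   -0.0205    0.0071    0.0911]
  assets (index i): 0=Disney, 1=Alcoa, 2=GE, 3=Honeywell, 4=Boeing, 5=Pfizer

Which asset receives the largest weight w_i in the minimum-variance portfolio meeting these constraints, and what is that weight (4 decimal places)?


Disney (0.3560)

u=Σ⁻¹μ = [2.7258  -0.1258  0.8032  2.1115  1.8994  0.7752]
v=Σ⁻¹𝟙 = [18.1931  6.3581  12.2259  24.5606  6.3519  13.9812]
a=μᵀu=1.116949  b=𝟙ᵀu=8.189331  c=𝟙ᵀv=81.670908  D=ac−b²=24.157125
λ₁=(c·0.144−b)/D = (81.670908·0.144−8.189331)/24.157125 = 0.147835
λ₂=(a−b·0.144)/D = (1.116949−8.189331·0.144)/24.157125 = -0.002580
w* = 0.147835·u + -0.002580·v:
  w_0 = 0.147835·2.7258 + -0.002580·18.1931 = 0.3560  (Disney)
  w_1 = 0.147835·-0.1258 + -0.002580·6.3581 = -0.0350  (Alcoa)
  w_2 = 0.147835·0.8032 + -0.002580·12.2259 = 0.0872  (GE)
  w_3 = 0.147835·2.1115 + -0.002580·24.5606 = 0.2488  (Honeywell)
  w_4 = 0.147835·1.8994 + -0.002580·6.3519 = 0.2644  (Boeing)
  w_5 = 0.147835·0.7752 + -0.002580·13.9812 = 0.0785  (Pfizer)
Σw_i=1.0000  μᵀw=0.1440
σ²=wᵀΣw=λ₁·μ_p+λ₂ = 0.147835·0.144 + -0.002580 = 0.018709 ≈ 0.0187


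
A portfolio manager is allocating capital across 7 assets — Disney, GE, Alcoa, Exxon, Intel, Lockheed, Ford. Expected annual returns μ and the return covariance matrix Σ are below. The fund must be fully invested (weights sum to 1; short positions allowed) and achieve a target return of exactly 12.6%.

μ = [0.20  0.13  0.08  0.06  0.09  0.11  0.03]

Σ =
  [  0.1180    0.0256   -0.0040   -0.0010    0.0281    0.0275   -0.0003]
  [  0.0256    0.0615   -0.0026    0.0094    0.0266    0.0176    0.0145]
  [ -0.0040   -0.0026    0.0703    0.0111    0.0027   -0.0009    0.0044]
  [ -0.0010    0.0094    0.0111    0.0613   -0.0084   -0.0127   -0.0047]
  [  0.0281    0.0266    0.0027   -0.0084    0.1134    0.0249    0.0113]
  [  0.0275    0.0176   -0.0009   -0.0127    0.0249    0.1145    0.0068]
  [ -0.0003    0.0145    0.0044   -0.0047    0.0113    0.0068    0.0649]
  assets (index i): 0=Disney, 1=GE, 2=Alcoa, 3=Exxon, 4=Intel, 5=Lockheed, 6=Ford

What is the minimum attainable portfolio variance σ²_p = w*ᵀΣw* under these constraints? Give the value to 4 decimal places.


p=Σ⁻¹μ = [1.3217  1.3093  1.1478  0.7129  0.0638  0.5112  0.0850]
q=Σ⁻¹𝟙 = [5.2842  4.9442  11.1596  16.6782  4.4855  6.8781  13.2777]
a=μᵀp=0.633670  b=𝟙ᵀp=5.151670  c=𝟙ᵀq=62.707557  D=ac−b²=13.196192
λ₁=(c·0.126−b)/D = (62.707557·0.126−5.151670)/13.196192 = 0.208354
λ₂=(a−b·0.126)/D = (0.633670−5.151670·0.126)/13.196192 = -0.001170
w* = 0.208354·p + -0.001170·q:
  w_0 = 0.208354·1.3217 + -0.001170·5.2842 = 0.2692  (Disney)
  w_1 = 0.208354·1.3093 + -0.001170·4.9442 = 0.2670  (GE)
  w_2 = 0.208354·1.1478 + -0.001170·11.1596 = 0.2261  (Alcoa)
  w_3 = 0.208354·0.7129 + -0.001170·16.6782 = 0.1290  (Exxon)
  w_4 = 0.208354·0.0638 + -0.001170·4.4855 = 0.0080  (Intel)
  w_5 = 0.208354·0.5112 + -0.001170·6.8781 = 0.0985  (Lockheed)
  w_6 = 0.208354·0.0850 + -0.001170·13.2777 = 0.0022  (Ford)
Σw_i=1.0000  μᵀw=0.1260
σ²=wᵀΣw=λ₁·μ_p+λ₂ = 0.208354·0.126 + -0.001170 = 0.025083 ≈ 0.0251

0.0251


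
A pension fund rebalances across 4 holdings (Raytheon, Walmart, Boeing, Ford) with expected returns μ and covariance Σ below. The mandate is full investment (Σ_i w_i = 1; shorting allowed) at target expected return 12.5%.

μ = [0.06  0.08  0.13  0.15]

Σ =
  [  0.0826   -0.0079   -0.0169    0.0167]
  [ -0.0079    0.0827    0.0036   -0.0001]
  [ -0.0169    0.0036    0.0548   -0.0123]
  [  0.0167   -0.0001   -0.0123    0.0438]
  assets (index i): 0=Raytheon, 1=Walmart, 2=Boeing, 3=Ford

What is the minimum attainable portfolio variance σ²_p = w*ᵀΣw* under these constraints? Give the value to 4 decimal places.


u=Σ⁻¹μ = [0.6813  0.8871  3.4525  4.1365]
v=Σ⁻¹𝟙 = [13.7624  12.2459  27.3658  25.2966]
a=μᵀu=1.181150  b=𝟙ᵀu=9.157467  c=𝟙ᵀv=78.670724  D=ac−b²=9.062702
λ₁=(c·0.125−b)/D = (78.670724·0.125−9.157467)/9.062702 = 0.074633
λ₂=(a−b·0.125)/D = (1.181150−9.157467·0.125)/9.062702 = 0.004024
w* = 0.074633·u + 0.004024·v:
  w_0 = 0.074633·0.6813 + 0.004024·13.7624 = 0.1062  (Raytheon)
  w_1 = 0.074633·0.8871 + 0.004024·12.2459 = 0.1155  (Walmart)
  w_2 = 0.074633·3.4525 + 0.004024·27.3658 = 0.3678  (Boeing)
  w_3 = 0.074633·4.1365 + 0.004024·25.2966 = 0.4105  (Ford)
Σw_i=1.0000  μᵀw=0.1250
σ²=wᵀΣw=λ₁·μ_p+λ₂ = 0.074633·0.125 + 0.004024 = 0.013353 ≈ 0.0134

0.0134


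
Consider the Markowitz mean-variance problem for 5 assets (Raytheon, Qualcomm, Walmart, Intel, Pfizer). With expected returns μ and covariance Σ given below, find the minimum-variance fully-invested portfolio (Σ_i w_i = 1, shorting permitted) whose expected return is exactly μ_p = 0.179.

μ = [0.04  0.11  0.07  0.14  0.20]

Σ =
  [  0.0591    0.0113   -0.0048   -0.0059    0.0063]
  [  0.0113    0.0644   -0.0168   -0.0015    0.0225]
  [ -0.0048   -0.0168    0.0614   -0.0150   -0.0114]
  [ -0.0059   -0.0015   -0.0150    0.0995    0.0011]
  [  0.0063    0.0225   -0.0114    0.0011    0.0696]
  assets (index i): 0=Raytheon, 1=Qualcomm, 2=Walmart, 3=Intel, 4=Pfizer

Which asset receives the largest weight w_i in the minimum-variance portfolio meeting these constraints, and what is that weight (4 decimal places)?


g=Σ⁻¹μ = [0.5074  1.3448  2.5036  1.8041  2.7744]
h=Σ⁻¹𝟙 = [16.3618  16.1086  27.9528  15.3444  12.0152]
a=μᵀg=1.150946  b=𝟙ᵀg=8.934381  c=𝟙ᵀh=87.782855  D=ac−b²=21.210169
λ₁=(c·0.179−b)/D = (87.782855·0.179−8.934381)/21.210169 = 0.319599
λ₂=(a−b·0.179)/D = (1.150946−8.934381·0.179)/21.210169 = -0.021136
w* = 0.319599·g + -0.021136·h:
  w_0 = 0.319599·0.5074 + -0.021136·16.3618 = -0.1837  (Raytheon)
  w_1 = 0.319599·1.3448 + -0.021136·16.1086 = 0.0893  (Qualcomm)
  w_2 = 0.319599·2.5036 + -0.021136·27.9528 = 0.2093  (Walmart)
  w_3 = 0.319599·1.8041 + -0.021136·15.3444 = 0.2523  (Intel)
  w_4 = 0.319599·2.7744 + -0.021136·12.0152 = 0.6327  (Pfizer)
Σw_i=1.0000  μᵀw=0.1790
σ²=wᵀΣw=λ₁·μ_p+λ₂ = 0.319599·0.179 + -0.021136 = 0.036072 ≈ 0.0361

Pfizer (0.6327)


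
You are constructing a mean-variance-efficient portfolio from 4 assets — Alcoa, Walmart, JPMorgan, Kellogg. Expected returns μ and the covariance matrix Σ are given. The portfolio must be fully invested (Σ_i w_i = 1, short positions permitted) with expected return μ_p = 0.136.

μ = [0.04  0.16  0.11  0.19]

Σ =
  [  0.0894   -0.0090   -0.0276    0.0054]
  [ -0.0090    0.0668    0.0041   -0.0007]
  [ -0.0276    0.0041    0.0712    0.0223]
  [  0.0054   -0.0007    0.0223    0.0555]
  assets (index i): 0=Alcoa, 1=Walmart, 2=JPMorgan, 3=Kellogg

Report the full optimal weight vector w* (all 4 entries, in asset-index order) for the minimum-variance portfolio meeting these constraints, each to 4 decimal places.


x=Σ⁻¹μ = [0.7313  2.4822  0.7158  3.0960]
y=Σ⁻¹𝟙 = [17.4297  16.3901  16.7942  9.7810]
a=μᵀx=1.093384  b=𝟙ᵀx=7.025340  c=𝟙ᵀy=60.394870  D=ac−b²=16.679416
λ₁=(c·0.136−b)/D = (60.394870·0.136−7.025340)/16.679416 = 0.071247
λ₂=(a−b·0.136)/D = (1.093384−7.025340·0.136)/16.679416 = 0.008270
w* = 0.071247·x + 0.008270·y:
  w_0 = 0.071247·0.7313 + 0.008270·17.4297 = 0.1962  (Alcoa)
  w_1 = 0.071247·2.4822 + 0.008270·16.3901 = 0.3124  (Walmart)
  w_2 = 0.071247·0.7158 + 0.008270·16.7942 = 0.1899  (JPMorgan)
  w_3 = 0.071247·3.0960 + 0.008270·9.7810 = 0.3015  (Kellogg)
Σw_i=1.0000  μᵀw=0.1360
σ²=wᵀΣw=λ₁·μ_p+λ₂ = 0.071247·0.136 + 0.008270 = 0.017960 ≈ 0.0180

0.1962  0.3124  0.1899  0.3015


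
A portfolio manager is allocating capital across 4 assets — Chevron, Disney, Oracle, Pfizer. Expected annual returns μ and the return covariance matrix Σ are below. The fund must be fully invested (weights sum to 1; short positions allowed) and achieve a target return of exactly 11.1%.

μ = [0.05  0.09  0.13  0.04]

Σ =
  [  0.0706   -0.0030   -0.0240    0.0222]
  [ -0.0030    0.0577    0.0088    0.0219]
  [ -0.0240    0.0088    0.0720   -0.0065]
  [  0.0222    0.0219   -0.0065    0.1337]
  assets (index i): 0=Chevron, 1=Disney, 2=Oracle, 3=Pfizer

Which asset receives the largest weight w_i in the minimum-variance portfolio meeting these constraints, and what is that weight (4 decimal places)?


g=Σ⁻¹μ = [1.5139  1.3375  2.1406  -0.0672]
h=Σ⁻¹𝟙 = [20.4686  14.4663  19.1823  2.6438]
a=μᵀg=0.471667  b=𝟙ᵀg=4.924846  c=𝟙ᵀh=56.760949  D=ac−b²=2.518154
λ₁=(c·0.111−b)/D = (56.760949·0.111−4.924846)/2.518154 = 0.546281
λ₂=(a−b·0.111)/D = (0.471667−4.924846·0.111)/2.518154 = -0.029780
w* = 0.546281·g + -0.029780·h:
  w_0 = 0.546281·1.5139 + -0.029780·20.4686 = 0.2174  (Chevron)
  w_1 = 0.546281·1.3375 + -0.029780·14.4663 = 0.2999  (Disney)
  w_2 = 0.546281·2.1406 + -0.029780·19.1823 = 0.5981  (Oracle)
  w_3 = 0.546281·-0.0672 + -0.029780·2.6438 = -0.1154  (Pfizer)
Σw_i=1.0000  μᵀw=0.1110
σ²=wᵀΣw=λ₁·μ_p+λ₂ = 0.546281·0.111 + -0.029780 = 0.030857 ≈ 0.0309

Oracle (0.5981)


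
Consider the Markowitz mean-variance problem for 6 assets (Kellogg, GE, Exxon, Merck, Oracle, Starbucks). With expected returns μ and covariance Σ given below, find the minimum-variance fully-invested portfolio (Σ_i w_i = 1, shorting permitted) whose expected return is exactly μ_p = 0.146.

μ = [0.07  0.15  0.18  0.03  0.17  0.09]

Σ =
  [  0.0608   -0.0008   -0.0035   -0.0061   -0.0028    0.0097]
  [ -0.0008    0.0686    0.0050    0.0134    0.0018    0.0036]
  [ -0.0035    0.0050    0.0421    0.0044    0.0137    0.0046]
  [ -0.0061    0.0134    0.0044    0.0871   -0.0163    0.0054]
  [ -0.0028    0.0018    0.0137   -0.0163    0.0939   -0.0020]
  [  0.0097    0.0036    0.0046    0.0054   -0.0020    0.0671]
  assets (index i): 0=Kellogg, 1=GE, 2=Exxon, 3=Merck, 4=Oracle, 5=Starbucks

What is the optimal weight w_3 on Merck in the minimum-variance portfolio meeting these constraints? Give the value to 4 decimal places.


u=Σ⁻¹μ = [1.3306  1.8258  3.6270  0.1717  1.3334  0.8283]
v=Σ⁻¹𝟙 = [17.6977  10.3984  18.2719  11.5532  10.5289  9.9183]
a=μᵀu=1.326232  b=𝟙ᵀu=9.116688  c=𝟙ᵀv=78.368330  D=ac−b²=20.820584
λ₁=(c·0.146−b)/D = (78.368330·0.146−9.116688)/20.820584 = 0.111673
λ₂=(a−b·0.146)/D = (1.326232−9.116688·0.146)/20.820584 = -0.000231
w* = 0.111673·u + -0.000231·v:
  w_0 = 0.111673·1.3306 + -0.000231·17.6977 = 0.1445  (Kellogg)
  w_1 = 0.111673·1.8258 + -0.000231·10.3984 = 0.2015  (GE)
  w_2 = 0.111673·3.6270 + -0.000231·18.2719 = 0.4008  (Exxon)
  w_3 = 0.111673·0.1717 + -0.000231·11.5532 = 0.0165  (Merck)
  w_4 = 0.111673·1.3334 + -0.000231·10.5289 = 0.1465  (Oracle)
  w_5 = 0.111673·0.8283 + -0.000231·9.9183 = 0.0902  (Starbucks)
Σw_i=1.0000  μᵀw=0.1460
σ²=wᵀΣw=λ₁·μ_p+λ₂ = 0.111673·0.146 + -0.000231 = 0.016073 ≈ 0.0161

0.0165


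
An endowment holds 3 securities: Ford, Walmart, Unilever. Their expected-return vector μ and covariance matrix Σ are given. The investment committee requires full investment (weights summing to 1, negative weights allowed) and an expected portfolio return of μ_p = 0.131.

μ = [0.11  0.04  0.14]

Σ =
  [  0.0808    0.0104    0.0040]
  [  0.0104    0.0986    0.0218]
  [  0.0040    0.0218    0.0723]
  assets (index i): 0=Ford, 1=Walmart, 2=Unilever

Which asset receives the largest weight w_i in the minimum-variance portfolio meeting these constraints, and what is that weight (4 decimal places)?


Unilever (0.6157)

x=Σ⁻¹μ = [1.2864  -0.1526  1.9112]
y=Σ⁻¹𝟙 = [10.9828  6.4927  11.2659]
a=μᵀx=0.402971  b=𝟙ᵀx=3.045051  c=𝟙ᵀy=28.741474  D=ac−b²=2.309658
λ₁=(c·0.131−b)/D = (28.741474·0.131−3.045051)/2.309658 = 0.311770
λ₂=(a−b·0.131)/D = (0.402971−3.045051·0.131)/2.309658 = 0.001762
w* = 0.311770·x + 0.001762·y:
  w_0 = 0.311770·1.2864 + 0.001762·10.9828 = 0.4204  (Ford)
  w_1 = 0.311770·-0.1526 + 0.001762·6.4927 = -0.0361  (Walmart)
  w_2 = 0.311770·1.9112 + 0.001762·11.2659 = 0.6157  (Unilever)
Σw_i=1.0000  μᵀw=0.1310
σ²=wᵀΣw=λ₁·μ_p+λ₂ = 0.311770·0.131 + 0.001762 = 0.042604 ≈ 0.0426


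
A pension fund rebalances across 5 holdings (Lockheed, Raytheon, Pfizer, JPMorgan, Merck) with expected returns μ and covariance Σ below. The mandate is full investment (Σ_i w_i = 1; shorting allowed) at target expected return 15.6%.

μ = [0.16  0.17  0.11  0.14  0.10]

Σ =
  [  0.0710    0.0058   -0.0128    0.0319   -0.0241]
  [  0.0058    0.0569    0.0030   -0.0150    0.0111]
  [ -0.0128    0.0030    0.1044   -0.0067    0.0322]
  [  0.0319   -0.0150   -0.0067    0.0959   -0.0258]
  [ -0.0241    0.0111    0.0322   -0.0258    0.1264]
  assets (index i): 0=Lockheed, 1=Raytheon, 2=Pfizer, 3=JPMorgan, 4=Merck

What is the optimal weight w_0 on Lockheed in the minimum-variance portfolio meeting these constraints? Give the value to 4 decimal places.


0.2312

p=Σ⁻¹μ = [1.7588  3.0112  0.9973  1.6708  0.9490]
q=Σ⁻¹𝟙 = [11.7338  17.4131  8.5446  12.2510  8.9434]
a=μᵀp=1.231815  b=𝟙ᵀp=8.387027  c=𝟙ᵀq=58.885936  D=ac−b²=2.194362
λ₁=(c·0.156−b)/D = (58.885936·0.156−8.387027)/2.194362 = 0.364197
λ₂=(a−b·0.156)/D = (1.231815−8.387027·0.156)/2.194362 = -0.034890
w* = 0.364197·p + -0.034890·q:
  w_0 = 0.364197·1.7588 + -0.034890·11.7338 = 0.2312  (Lockheed)
  w_1 = 0.364197·3.0112 + -0.034890·17.4131 = 0.4891  (Raytheon)
  w_2 = 0.364197·0.9973 + -0.034890·8.5446 = 0.0651  (Pfizer)
  w_3 = 0.364197·1.6708 + -0.034890·12.2510 = 0.1811  (JPMorgan)
  w_4 = 0.364197·0.9490 + -0.034890·8.9434 = 0.0336  (Merck)
Σw_i=1.0000  μᵀw=0.1560
σ²=wᵀΣw=λ₁·μ_p+λ₂ = 0.364197·0.156 + -0.034890 = 0.021925 ≈ 0.0219


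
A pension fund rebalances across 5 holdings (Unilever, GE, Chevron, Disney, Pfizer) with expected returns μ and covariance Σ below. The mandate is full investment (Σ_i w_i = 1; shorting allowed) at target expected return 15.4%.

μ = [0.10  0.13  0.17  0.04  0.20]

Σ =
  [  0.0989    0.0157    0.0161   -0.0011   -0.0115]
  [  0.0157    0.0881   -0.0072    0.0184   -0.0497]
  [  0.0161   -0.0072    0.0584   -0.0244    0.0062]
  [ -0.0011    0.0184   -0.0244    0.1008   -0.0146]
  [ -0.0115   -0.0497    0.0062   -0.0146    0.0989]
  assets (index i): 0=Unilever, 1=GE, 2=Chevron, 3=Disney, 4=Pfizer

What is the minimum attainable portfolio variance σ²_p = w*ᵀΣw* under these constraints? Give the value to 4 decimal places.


u=Σ⁻¹μ = [0.3563  3.6175  3.3099  1.0972  3.8360]
v=Σ⁻¹𝟙 = [5.8757  21.7412  21.8836  14.5722  22.4993]
a=μᵀu=1.879679  b=𝟙ᵀu=12.216903  c=𝟙ᵀv=86.572086  D=ac−b²=13.474984
λ₁=(c·0.154−b)/D = (86.572086·0.154−12.216903)/13.474984 = 0.082761
λ₂=(a−b·0.154)/D = (1.879679−12.216903·0.154)/13.474984 = -0.000128
w* = 0.082761·u + -0.000128·v:
  w_0 = 0.082761·0.3563 + -0.000128·5.8757 = 0.0287  (Unilever)
  w_1 = 0.082761·3.6175 + -0.000128·21.7412 = 0.2966  (GE)
  w_2 = 0.082761·3.3099 + -0.000128·21.8836 = 0.2711  (Chevron)
  w_3 = 0.082761·1.0972 + -0.000128·14.5722 = 0.0889  (Disney)
  w_4 = 0.082761·3.8360 + -0.000128·22.4993 = 0.3146  (Pfizer)
Σw_i=1.0000  μᵀw=0.1540
σ²=wᵀΣw=λ₁·μ_p+λ₂ = 0.082761·0.154 + -0.000128 = 0.012617 ≈ 0.0126

0.0126


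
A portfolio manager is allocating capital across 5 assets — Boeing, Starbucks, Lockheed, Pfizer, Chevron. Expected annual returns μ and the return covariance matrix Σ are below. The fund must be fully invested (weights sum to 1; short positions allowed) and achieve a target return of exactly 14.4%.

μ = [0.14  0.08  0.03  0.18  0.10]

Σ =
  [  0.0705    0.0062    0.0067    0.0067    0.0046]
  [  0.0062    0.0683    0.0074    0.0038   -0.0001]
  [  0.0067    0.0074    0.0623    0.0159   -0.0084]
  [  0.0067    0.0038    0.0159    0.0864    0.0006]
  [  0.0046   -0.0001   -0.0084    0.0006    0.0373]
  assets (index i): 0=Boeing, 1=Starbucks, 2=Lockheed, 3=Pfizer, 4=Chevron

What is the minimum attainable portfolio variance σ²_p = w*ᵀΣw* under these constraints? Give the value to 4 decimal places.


u=Σ⁻¹μ = [1.5581  0.9222  0.0543  1.8948  2.4730]
v=Σ⁻¹𝟙 = [9.0616  11.7502  15.7617  7.2515  29.1565]
a=μᵀu=0.881905  b=𝟙ᵀu=6.902417  c=𝟙ᵀv=72.981535  D=ac−b²=16.719382
λ₁=(c·0.144−b)/D = (72.981535·0.144−6.902417)/16.719382 = 0.215733
λ₂=(a−b·0.144)/D = (0.881905−6.902417·0.144)/16.719382 = -0.006701
w* = 0.215733·u + -0.006701·v:
  w_0 = 0.215733·1.5581 + -0.006701·9.0616 = 0.2754  (Boeing)
  w_1 = 0.215733·0.9222 + -0.006701·11.7502 = 0.1202  (Starbucks)
  w_2 = 0.215733·0.0543 + -0.006701·15.7617 = -0.0939  (Lockheed)
  w_3 = 0.215733·1.8948 + -0.006701·7.2515 = 0.3602  (Pfizer)
  w_4 = 0.215733·2.4730 + -0.006701·29.1565 = 0.3381  (Chevron)
Σw_i=1.0000  μᵀw=0.1440
σ²=wᵀΣw=λ₁·μ_p+λ₂ = 0.215733·0.144 + -0.006701 = 0.024364 ≈ 0.0244

0.0244


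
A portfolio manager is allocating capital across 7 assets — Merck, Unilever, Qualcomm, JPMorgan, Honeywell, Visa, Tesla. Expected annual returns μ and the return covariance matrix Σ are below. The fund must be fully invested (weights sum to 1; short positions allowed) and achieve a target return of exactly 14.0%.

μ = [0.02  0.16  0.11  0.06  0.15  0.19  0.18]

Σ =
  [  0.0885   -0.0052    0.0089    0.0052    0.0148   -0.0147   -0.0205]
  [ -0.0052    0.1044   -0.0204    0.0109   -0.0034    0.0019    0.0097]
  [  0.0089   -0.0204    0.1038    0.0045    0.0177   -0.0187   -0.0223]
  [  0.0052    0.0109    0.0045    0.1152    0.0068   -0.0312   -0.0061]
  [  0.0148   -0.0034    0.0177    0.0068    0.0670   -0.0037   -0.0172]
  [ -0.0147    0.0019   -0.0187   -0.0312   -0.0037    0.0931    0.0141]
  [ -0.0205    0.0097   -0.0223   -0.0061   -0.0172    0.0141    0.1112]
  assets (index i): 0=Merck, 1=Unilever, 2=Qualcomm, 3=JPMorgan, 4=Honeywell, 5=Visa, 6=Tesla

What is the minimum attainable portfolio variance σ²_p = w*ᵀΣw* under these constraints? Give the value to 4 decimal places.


0.0115

p=Σ⁻¹μ = [0.6003  1.6565  1.8007  0.9326  2.2812  2.5599  2.0254]
q=Σ⁻¹𝟙 = [13.9551  10.6491  14.1362  11.3185  11.9967  17.7623  13.6957]
a=μᵀp=1.724216  b=𝟙ᵀp=11.856612  c=𝟙ᵀq=93.513537  D=ac−b²=20.658305
λ₁=(c·0.140−b)/D = (93.513537·0.140−11.856612)/20.658305 = 0.059796
λ₂=(a−b·0.140)/D = (1.724216−11.856612·0.140)/20.658305 = 0.003112
w* = 0.059796·p + 0.003112·q:
  w_0 = 0.059796·0.6003 + 0.003112·13.9551 = 0.0793  (Merck)
  w_1 = 0.059796·1.6565 + 0.003112·10.6491 = 0.1322  (Unilever)
  w_2 = 0.059796·1.8007 + 0.003112·14.1362 = 0.1517  (Qualcomm)
  w_3 = 0.059796·0.9326 + 0.003112·11.3185 = 0.0910  (JPMorgan)
  w_4 = 0.059796·2.2812 + 0.003112·11.9967 = 0.1737  (Honeywell)
  w_5 = 0.059796·2.5599 + 0.003112·17.7623 = 0.2084  (Visa)
  w_6 = 0.059796·2.0254 + 0.003112·13.6957 = 0.1637  (Tesla)
Σw_i=1.0000  μᵀw=0.1400
σ²=wᵀΣw=λ₁·μ_p+λ₂ = 0.059796·0.140 + 0.003112 = 0.011484 ≈ 0.0115


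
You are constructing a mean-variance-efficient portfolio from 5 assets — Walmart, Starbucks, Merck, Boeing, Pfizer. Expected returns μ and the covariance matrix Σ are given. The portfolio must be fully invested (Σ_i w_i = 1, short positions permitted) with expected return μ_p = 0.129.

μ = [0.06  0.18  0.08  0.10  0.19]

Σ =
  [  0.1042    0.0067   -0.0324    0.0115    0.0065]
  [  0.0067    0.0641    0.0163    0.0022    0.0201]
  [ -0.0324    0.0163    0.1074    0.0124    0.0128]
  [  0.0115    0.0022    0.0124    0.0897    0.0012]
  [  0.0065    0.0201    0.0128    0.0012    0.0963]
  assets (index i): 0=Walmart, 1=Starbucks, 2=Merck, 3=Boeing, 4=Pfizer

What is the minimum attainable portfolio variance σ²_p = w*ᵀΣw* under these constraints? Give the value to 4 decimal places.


g=Σ⁻¹μ = [0.3002  2.2362  0.2114  0.9729  1.4458]
h=Σ⁻¹𝟙 = [10.5606  9.8838  9.3050  8.1818  6.2697]
a=μᵀg=0.809434  b=𝟙ᵀg=5.166534  c=𝟙ᵀh=44.200816  D=ac−b²=9.084568
λ₁=(c·0.129−b)/D = (44.200816·0.129−5.166534)/9.084568 = 0.058932
λ₂=(a−b·0.129)/D = (0.809434−5.166534·0.129)/9.084568 = 0.015736
w* = 0.058932·g + 0.015736·h:
  w_0 = 0.058932·0.3002 + 0.015736·10.5606 = 0.1839  (Walmart)
  w_1 = 0.058932·2.2362 + 0.015736·9.8838 = 0.2873  (Starbucks)
  w_2 = 0.058932·0.2114 + 0.015736·9.3050 = 0.1589  (Merck)
  w_3 = 0.058932·0.9729 + 0.015736·8.1818 = 0.1861  (Boeing)
  w_4 = 0.058932·1.4458 + 0.015736·6.2697 = 0.1839  (Pfizer)
Σw_i=1.0000  μᵀw=0.1290
σ²=wᵀΣw=λ₁·μ_p+λ₂ = 0.058932·0.129 + 0.015736 = 0.023338 ≈ 0.0233

0.0233


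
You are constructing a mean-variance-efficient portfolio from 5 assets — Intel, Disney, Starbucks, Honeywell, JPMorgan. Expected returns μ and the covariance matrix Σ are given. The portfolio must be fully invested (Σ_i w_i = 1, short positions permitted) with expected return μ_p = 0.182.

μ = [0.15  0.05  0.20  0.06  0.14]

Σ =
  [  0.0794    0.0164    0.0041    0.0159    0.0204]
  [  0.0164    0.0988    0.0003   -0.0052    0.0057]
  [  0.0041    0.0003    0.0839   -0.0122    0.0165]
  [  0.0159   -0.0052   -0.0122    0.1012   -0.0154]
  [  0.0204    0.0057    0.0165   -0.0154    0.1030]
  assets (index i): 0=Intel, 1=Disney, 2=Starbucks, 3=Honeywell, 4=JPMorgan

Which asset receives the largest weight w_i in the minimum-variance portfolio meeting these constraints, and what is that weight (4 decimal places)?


x=Σ⁻¹μ = [1.3425  0.2701  2.2690  0.7963  0.8340]
y=Σ⁻¹𝟙 = [5.5694  9.3373  11.8013  12.1280  8.0118]
a=μᵀx=0.833211  b=𝟙ᵀx=5.511866  c=𝟙ᵀy=46.847777  D=ac−b²=8.653408
λ₁=(c·0.182−b)/D = (46.847777·0.182−5.511866)/8.653408 = 0.348352
λ₂=(a−b·0.182)/D = (0.833211−5.511866·0.182)/8.653408 = -0.019640
w* = 0.348352·x + -0.019640·y:
  w_0 = 0.348352·1.3425 + -0.019640·5.5694 = 0.3583  (Intel)
  w_1 = 0.348352·0.2701 + -0.019640·9.3373 = -0.0893  (Disney)
  w_2 = 0.348352·2.2690 + -0.019640·11.8013 = 0.5586  (Starbucks)
  w_3 = 0.348352·0.7963 + -0.019640·12.1280 = 0.0392  (Honeywell)
  w_4 = 0.348352·0.8340 + -0.019640·8.0118 = 0.1332  (JPMorgan)
Σw_i=1.0000  μᵀw=0.1820
σ²=wᵀΣw=λ₁·μ_p+λ₂ = 0.348352·0.182 + -0.019640 = 0.043760 ≈ 0.0438

Starbucks (0.5586)


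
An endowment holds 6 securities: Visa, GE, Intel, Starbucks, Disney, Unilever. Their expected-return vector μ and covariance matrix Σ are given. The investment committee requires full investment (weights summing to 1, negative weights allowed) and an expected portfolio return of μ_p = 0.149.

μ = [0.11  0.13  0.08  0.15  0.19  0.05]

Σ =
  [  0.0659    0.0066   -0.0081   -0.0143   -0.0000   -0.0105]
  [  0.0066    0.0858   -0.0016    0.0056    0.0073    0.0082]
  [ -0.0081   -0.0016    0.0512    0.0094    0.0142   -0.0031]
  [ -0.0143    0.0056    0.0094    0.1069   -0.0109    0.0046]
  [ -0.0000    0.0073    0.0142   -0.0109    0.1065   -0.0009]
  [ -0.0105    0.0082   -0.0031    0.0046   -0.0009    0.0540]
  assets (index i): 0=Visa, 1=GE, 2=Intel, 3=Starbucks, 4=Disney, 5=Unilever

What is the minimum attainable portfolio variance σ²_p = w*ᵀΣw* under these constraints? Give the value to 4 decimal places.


0.0226

g=Σ⁻¹μ = [2.2715  0.9948  1.2366  1.6723  1.7320  1.1740]
h=Σ⁻¹𝟙 = [22.7799  6.8750  20.8296  9.9972  7.3534  22.3707]
a=μᵀg=1.116742  b=𝟙ᵀg=9.081168  c=𝟙ᵀh=90.205788  D=ac−b²=18.268994
λ₁=(c·0.149−b)/D = (90.205788·0.149−9.081168)/18.268994 = 0.238628
λ₂=(a−b·0.149)/D = (1.116742−9.081168·0.149)/18.268994 = -0.012937
w* = 0.238628·g + -0.012937·h:
  w_0 = 0.238628·2.2715 + -0.012937·22.7799 = 0.2473  (Visa)
  w_1 = 0.238628·0.9948 + -0.012937·6.8750 = 0.1484  (GE)
  w_2 = 0.238628·1.2366 + -0.012937·20.8296 = 0.0256  (Intel)
  w_3 = 0.238628·1.6723 + -0.012937·9.9972 = 0.2697  (Starbucks)
  w_4 = 0.238628·1.7320 + -0.012937·7.3534 = 0.3182  (Disney)
  w_5 = 0.238628·1.1740 + -0.012937·22.3707 = -0.0093  (Unilever)
Σw_i=1.0000  μᵀw=0.1490
σ²=wᵀΣw=λ₁·μ_p+λ₂ = 0.238628·0.149 + -0.012937 = 0.022618 ≈ 0.0226


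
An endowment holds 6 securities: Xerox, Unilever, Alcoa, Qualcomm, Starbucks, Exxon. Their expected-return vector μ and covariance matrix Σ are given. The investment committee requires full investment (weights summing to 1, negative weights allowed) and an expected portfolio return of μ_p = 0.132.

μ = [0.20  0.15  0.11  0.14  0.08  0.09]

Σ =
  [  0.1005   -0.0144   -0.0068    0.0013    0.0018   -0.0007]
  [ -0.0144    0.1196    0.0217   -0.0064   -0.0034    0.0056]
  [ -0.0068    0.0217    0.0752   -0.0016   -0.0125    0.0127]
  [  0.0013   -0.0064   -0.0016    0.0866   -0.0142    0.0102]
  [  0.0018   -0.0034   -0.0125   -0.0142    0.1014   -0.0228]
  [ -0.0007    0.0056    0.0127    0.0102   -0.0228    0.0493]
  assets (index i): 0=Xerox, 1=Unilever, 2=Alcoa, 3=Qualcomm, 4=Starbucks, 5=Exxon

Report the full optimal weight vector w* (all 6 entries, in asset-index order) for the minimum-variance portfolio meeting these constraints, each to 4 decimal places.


0.2204  0.1335  0.1292  0.1757  0.1622  0.1790

g=Σ⁻¹μ = [2.2308  1.3478  1.2829  1.7619  1.5919  1.7453]
h=Σ⁻¹𝟙 = [11.5191  7.7810  11.5950  12.5010  18.1293  22.3747]
a=μᵀg=1.320553  b=𝟙ᵀg=9.960641  c=𝟙ᵀh=83.900201  D=ac−b²=11.580267
λ₁=(c·0.132−b)/D = (83.900201·0.132−9.960641)/11.580267 = 0.096214
λ₂=(a−b·0.132)/D = (1.320553−9.960641·0.132)/11.580267 = 0.000496
w* = 0.096214·g + 0.000496·h:
  w_0 = 0.096214·2.2308 + 0.000496·11.5191 = 0.2204  (Xerox)
  w_1 = 0.096214·1.3478 + 0.000496·7.7810 = 0.1335  (Unilever)
  w_2 = 0.096214·1.2829 + 0.000496·11.5950 = 0.1292  (Alcoa)
  w_3 = 0.096214·1.7619 + 0.000496·12.5010 = 0.1757  (Qualcomm)
  w_4 = 0.096214·1.5919 + 0.000496·18.1293 = 0.1622  (Starbucks)
  w_5 = 0.096214·1.7453 + 0.000496·22.3747 = 0.1790  (Exxon)
Σw_i=1.0000  μᵀw=0.1320
σ²=wᵀΣw=λ₁·μ_p+λ₂ = 0.096214·0.132 + 0.000496 = 0.013197 ≈ 0.0132
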